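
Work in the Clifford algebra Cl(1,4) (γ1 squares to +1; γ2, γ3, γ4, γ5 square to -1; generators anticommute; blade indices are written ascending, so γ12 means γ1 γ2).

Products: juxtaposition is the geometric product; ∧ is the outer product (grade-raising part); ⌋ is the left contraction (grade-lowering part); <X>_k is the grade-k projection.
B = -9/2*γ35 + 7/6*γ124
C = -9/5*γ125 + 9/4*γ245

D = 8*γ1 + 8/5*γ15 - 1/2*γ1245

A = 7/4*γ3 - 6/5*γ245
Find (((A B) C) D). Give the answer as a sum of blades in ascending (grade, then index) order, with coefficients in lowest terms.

step 1: 63/8*γ5 - 7/5*γ15 - 27/5*γ234 + 49/24*γ1234
step 2: -63/25*γ2 + 567/40*γ12 - 567/32*γ24 - 243/20*γ35 + 63/20*γ124 + 147/32*γ135 - 147/40*γ345 + 243/25*γ1345
step 3: -567/5*γ2 - 147/20*γ3 + 63/40*γ5 + 504/25*γ12 + 486/25*γ13 - 567/64*γ15 + 243/50*γ23 + 126/5*γ24 - 567/25*γ25 + 1944/125*γ34 + 147/4*γ35 - 567/80*γ45 - 147/80*γ123 - 567/4*γ124 + 504/125*γ125 - 147/25*γ134 - 486/5*γ135 + 63/50*γ145 - 147/64*γ234 + 126/25*γ245 - 1944/25*γ345 + 243/40*γ1234 - 567/20*γ1245 + 147/5*γ1345
Answer: -567/5*γ2 - 147/20*γ3 + 63/40*γ5 + 504/25*γ12 + 486/25*γ13 - 567/64*γ15 + 243/50*γ23 + 126/5*γ24 - 567/25*γ25 + 1944/125*γ34 + 147/4*γ35 - 567/80*γ45 - 147/80*γ123 - 567/4*γ124 + 504/125*γ125 - 147/25*γ134 - 486/5*γ135 + 63/50*γ145 - 147/64*γ234 + 126/25*γ245 - 1944/25*γ345 + 243/40*γ1234 - 567/20*γ1245 + 147/5*γ1345


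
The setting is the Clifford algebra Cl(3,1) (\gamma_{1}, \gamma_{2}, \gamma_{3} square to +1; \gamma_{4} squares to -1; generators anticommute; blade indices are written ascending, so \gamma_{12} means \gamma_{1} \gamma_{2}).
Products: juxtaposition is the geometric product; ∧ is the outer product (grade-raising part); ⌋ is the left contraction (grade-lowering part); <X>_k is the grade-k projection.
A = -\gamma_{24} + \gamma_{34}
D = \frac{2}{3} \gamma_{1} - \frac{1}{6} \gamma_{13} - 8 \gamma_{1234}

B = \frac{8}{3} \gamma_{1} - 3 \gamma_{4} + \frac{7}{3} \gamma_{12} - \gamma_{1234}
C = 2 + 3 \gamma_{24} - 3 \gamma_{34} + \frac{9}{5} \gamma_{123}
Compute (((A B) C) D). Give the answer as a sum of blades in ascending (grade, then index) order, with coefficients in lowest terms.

step 1: -3 \gamma_{2} + 3 \gamma_{3} - \gamma_{12} - \gamma_{13} + \frac{7}{3} \gamma_{14} - \frac{8}{3} \gamma_{124} + \frac{8}{3} \gamma_{134} + \frac{7}{3} \gamma_{1234}
step 2: -16 \gamma_{1} - \frac{39}{5} \gamma_{2} + \frac{39}{5} \gamma_{3} - \frac{69}{5} \gamma_{4} + \frac{17}{5} \gamma_{12} - \frac{53}{5} \gamma_{13} + \frac{14}{3} \gamma_{14} - \frac{24}{5} \gamma_{24} - \frac{24}{5} \gamma_{34} - \frac{16}{3} \gamma_{124} + \frac{16}{3} \gamma_{134} - \frac{21}{5} \gamma_{234} + \frac{32}{3} \gamma_{1234}
step 3: \frac{729}{10} - \frac{323}{10} \gamma_{1} - \frac{674}{15} \gamma_{2} - \frac{494}{15} \gamma_{3} - \frac{20}{9} \gamma_{4} + \frac{218}{5} \gamma_{12} - \frac{218}{5} \gamma_{13} + \frac{42}{5} \gamma_{14} - \frac{1103}{30} \gamma_{23} + \frac{1192}{15} \gamma_{24} + \frac{1349}{45} \gamma_{34} + \frac{1091}{10} \gamma_{123} - \frac{649}{10} \gamma_{124} - \frac{633}{10} \gamma_{134} + 120 \gamma_{234} + 2 \gamma_{1234}
Answer: \frac{729}{10} - \frac{323}{10} \gamma_{1} - \frac{674}{15} \gamma_{2} - \frac{494}{15} \gamma_{3} - \frac{20}{9} \gamma_{4} + \frac{218}{5} \gamma_{12} - \frac{218}{5} \gamma_{13} + \frac{42}{5} \gamma_{14} - \frac{1103}{30} \gamma_{23} + \frac{1192}{15} \gamma_{24} + \frac{1349}{45} \gamma_{34} + \frac{1091}{10} \gamma_{123} - \frac{649}{10} \gamma_{124} - \frac{633}{10} \gamma_{134} + 120 \gamma_{234} + 2 \gamma_{1234}


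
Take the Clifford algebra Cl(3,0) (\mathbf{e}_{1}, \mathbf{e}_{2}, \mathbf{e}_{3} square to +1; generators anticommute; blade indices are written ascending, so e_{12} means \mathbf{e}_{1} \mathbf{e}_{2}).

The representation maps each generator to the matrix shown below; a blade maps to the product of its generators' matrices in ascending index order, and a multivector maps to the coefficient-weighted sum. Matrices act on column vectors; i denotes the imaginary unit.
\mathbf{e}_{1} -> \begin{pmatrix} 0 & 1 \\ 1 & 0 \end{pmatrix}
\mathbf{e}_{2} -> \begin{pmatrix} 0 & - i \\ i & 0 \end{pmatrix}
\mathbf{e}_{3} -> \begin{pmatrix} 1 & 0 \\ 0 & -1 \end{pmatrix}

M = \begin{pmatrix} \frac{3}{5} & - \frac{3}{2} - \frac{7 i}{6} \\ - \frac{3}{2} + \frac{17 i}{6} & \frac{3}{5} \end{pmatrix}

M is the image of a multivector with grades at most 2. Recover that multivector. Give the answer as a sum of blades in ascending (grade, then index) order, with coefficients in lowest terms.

Method: 1, rho(e_{1}), rho(e_{2}), rho(e_{3}) form a trace-orthogonal basis of the 2x2 complex matrices (tr(X Y) = 2 if X = Y, else 0), so M = m0*1 + m1*rho(e_{1}) + m2*rho(e_{2}) + m3*rho(e_{3}) with m0 = tr(M)/2 = \frac{3}{5}, m1 = tr(M rho(e_{1}))/2 = - \frac{3}{2} + \frac{5 i}{6}, m2 = tr(M rho(e_{2}))/2 = 2, m3 = tr(M rho(e_{3}))/2 = 0.
Multiplying table entries, the bivector images are rho(e_{12}) = i*rho(e_{3}), rho(e_{13}) = -i*rho(e_{2}), rho(e_{23}) = i*rho(e_{1}); with real blade coefficients the real parts of m0..m3 are the coefficients of 1, e_{1}, e_{2}, e_{3} and the imaginary parts give the bivectors (e_{23}: Im m1, e_{13}: -Im m2, e_{12}: Im m3).
Answer: \frac{3}{5} - \frac{3}{2} e_{1} + 2 e_{2} + \frac{5}{6} e_{23}


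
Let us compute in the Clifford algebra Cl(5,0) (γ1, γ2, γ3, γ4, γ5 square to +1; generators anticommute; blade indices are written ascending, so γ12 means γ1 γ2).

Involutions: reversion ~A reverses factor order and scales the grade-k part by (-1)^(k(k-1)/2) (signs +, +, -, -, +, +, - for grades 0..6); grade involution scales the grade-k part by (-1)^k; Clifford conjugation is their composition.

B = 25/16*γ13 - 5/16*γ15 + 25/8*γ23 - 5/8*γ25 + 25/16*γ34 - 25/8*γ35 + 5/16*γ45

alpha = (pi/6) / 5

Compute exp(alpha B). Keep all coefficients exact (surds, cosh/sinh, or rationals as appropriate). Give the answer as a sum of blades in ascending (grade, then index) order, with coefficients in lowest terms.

B^2 term by term: the squares give (25/16)^2*(γ13)^2 + (-5/16)^2*(γ15)^2 + (25/8)^2*(γ23)^2 + (-5/8)^2*(γ25)^2 + (25/16)^2*(γ34)^2 + (-25/8)^2*(γ35)^2 + (5/16)^2*(γ45)^2 = 625/256*(-1) + 25/256*(-1) + 625/64*(-1) + 25/64*(-1) + 625/256*(-1) + 625/64*(-1) + 25/256*(-1) = -25 (each basis 2-blade squares to minus the product of its generators' squares); cross terms between blades sharing an index anticommute and cancel; the commuting (index-disjoint) pairs give grade-4 terms 2*c*c'*(blade product), which cancel blade by blade — γ1235: 125/64 - 125/64 = 0; γ1345: 125/128 - 125/128 = 0; γ2345: 125/64 - 125/64 = 0 — confirming B is simple. So B^2 = -25.
B^2 = -25 — the negative square puts this in the circular regime; l = 5, alpha*l = pi/6, so exp(alpha B) = cos(pi/6) + (sin(pi/6)/5)*B = sqrt(3)/2 + (1/10)*B.
Answer: sqrt(3)/2 + 5/32*γ13 - 1/32*γ15 + 5/16*γ23 - 1/16*γ25 + 5/32*γ34 - 5/16*γ35 + 1/32*γ45


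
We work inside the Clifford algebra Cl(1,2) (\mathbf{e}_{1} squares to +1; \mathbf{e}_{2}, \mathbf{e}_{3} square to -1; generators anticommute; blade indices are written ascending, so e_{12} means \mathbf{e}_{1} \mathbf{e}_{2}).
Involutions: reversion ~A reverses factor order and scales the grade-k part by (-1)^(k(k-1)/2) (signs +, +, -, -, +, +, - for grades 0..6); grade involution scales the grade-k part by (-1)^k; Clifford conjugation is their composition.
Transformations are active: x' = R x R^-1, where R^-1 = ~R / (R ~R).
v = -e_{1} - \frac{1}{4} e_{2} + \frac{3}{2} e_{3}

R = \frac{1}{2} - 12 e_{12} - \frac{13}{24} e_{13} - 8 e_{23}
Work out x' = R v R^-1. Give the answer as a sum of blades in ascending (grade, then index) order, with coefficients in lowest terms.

~R = \frac{1}{2} + 12 e_{12} + \frac{13}{24} e_{13} + 8 e_{23}, and R ~R = -\frac{46105}{576}, so R^-1 = ~R / (-\frac{46105}{576}).
R v = -\frac{43}{16} e_{1} - \frac{1}{8} e_{2} + \frac{53}{24} e_{3} - \frac{973}{96} e_{123}
Answer: -\frac{9151}{9221} e_{1} + \frac{4219}{36884} e_{2} + \frac{27873}{18442} e_{3}


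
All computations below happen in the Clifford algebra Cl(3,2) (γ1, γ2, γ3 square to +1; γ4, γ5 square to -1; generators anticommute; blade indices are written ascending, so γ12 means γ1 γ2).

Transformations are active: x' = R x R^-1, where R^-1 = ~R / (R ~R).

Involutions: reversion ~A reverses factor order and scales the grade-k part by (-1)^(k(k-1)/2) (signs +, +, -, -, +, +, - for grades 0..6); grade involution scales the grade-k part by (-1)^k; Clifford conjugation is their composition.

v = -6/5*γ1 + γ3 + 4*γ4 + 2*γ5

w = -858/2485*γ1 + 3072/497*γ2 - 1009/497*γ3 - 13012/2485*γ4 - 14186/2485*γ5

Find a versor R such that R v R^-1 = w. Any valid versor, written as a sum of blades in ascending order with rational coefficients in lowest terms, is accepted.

Key observation: q(v) = q(w) = -439/25 (sandwiches preserve the norm), so R = v + w = -768/497*γ1 + 3072/497*γ2 - 512/497*γ3 - 3072/2485*γ4 - 9216/2485*γ5 works whenever it is invertible — the component of v along it is kept and (v - w)/2 reverses, sending v to w.
Answer: -768/497*γ1 + 3072/497*γ2 - 512/497*γ3 - 3072/2485*γ4 - 9216/2485*γ5


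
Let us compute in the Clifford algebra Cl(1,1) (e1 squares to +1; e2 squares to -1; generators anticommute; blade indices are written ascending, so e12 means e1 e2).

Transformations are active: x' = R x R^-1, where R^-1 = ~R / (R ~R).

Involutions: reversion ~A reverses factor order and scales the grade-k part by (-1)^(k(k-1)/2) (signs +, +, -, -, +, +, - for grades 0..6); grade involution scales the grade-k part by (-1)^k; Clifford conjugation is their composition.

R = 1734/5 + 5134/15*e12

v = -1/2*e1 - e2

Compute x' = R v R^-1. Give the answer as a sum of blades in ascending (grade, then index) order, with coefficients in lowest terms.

~R = 1734/5 - 5134/15*e12, and R ~R = 702848/225, so R^-1 = ~R / (702848/225).
R v = 2533/15*e1 - 527/3*e2
Answer: 23101/608*e1 - 23107/608*e2


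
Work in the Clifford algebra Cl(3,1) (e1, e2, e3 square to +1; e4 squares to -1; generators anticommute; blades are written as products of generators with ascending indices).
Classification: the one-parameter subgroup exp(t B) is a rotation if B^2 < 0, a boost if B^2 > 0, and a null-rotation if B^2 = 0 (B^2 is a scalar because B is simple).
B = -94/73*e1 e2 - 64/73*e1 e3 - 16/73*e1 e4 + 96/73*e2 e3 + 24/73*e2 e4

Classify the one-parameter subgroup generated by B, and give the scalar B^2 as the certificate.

B^2 term by term: the squares give (-94/73)^2*(e1 e2)^2 + (-64/73)^2*(e1 e3)^2 + (-16/73)^2*(e1 e4)^2 + (96/73)^2*(e2 e3)^2 + (24/73)^2*(e2 e4)^2 = 8836/5329*(-1) + 4096/5329*(-1) + 256/5329*(+1) + 9216/5329*(-1) + 576/5329*(+1) = -4 (each basis 2-blade squares to minus the product of its generators' squares); cross terms between blades sharing an index anticommute and cancel; the commuting (index-disjoint) pairs give grade-4 terms 2*c*c'*(blade product), which cancel blade by blade — e1 e2 e3 e4: 3072/5329 - 3072/5329 = 0 — confirming B is simple. So B^2 = -4.
Answer: rotation, certificate B^2 = -4. Because -4 is invariant under every versor sandwich, the classification follows from its sign alone.


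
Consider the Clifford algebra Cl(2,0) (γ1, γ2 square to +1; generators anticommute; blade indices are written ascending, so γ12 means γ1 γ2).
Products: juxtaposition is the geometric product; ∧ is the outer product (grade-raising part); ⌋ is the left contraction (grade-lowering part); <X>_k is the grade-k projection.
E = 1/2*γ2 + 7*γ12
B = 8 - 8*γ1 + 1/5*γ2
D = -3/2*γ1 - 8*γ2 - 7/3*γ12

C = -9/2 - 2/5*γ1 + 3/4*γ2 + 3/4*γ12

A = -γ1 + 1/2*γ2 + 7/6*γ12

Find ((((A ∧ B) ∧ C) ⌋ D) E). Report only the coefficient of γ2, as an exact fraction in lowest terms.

step 1: -8*γ1 + 4*γ2 + 197/15*γ12
step 2: 36*γ1 - 18*γ2 - 127/2*γ12
step 3: -349/6 - 42*γ1 - 84*γ2
step 4: -42 + 588*γ1 - 3877/12*γ2 - 2569/6*γ12
Answer: -3877/12


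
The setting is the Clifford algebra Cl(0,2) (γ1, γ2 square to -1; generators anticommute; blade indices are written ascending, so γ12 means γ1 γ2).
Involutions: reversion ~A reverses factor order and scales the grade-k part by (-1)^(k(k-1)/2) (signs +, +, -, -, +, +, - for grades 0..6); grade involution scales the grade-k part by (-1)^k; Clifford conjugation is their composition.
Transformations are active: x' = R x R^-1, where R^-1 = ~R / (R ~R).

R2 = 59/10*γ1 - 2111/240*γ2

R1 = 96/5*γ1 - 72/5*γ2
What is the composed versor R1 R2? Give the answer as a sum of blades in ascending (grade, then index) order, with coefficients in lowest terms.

Distribute over the terms of R1 (each basis-blade product reordered to ascending indices, repeated generators contracted through their squares):
(96/5*γ1) R2 = -2832/25 - 4222/25*γ12
(-72/5*γ2) R2 = -6333/50 + 2124/25*γ12
Summing the partial products and collecting blades:
Answer: -11997/50 - 2098/25*γ12


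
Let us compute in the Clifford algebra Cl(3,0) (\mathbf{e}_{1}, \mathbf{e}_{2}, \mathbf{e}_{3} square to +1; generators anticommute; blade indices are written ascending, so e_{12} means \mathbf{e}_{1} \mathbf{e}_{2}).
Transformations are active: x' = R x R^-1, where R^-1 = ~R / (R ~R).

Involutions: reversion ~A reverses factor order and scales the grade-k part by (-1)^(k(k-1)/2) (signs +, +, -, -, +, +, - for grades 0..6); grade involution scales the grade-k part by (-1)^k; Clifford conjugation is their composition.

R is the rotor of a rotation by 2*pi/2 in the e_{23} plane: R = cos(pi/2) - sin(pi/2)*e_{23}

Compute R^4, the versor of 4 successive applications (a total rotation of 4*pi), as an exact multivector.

The rotor phase is half the rotation angle and phases add under composition, so 4 steps in the e_{23} plane accumulate phase 4*(pi/2) = 2 \pi: R^4 = cos(2 \pi) - sin(2 \pi)*e_{23}.
cos(2 \pi) = 1 and sin(2 \pi) = 0, so R^4 = 1. The total rotation 4*pi is 2 full turns, so every vector returns to itself, yet the rotor is +1, back on the identity sheet (an even number of 2*pi turns).
Answer: 1


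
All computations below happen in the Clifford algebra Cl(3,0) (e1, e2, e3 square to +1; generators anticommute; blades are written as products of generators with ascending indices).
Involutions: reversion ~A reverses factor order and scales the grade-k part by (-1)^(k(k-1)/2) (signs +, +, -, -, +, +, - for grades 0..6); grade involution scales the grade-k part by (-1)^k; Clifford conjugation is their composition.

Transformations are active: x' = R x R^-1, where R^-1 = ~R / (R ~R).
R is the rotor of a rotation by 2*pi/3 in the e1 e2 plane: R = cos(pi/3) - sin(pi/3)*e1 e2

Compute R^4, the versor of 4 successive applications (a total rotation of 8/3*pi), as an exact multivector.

Because a rotor carries half the rotation angle, composing 4 copies of this e1 e2-plane rotor multiplies the phase: 4*(pi/3) = 4*pi/3, hence R^4 = cos(4*pi/3) - sin(4*pi/3)*e1 e2.
cos(4*pi/3) = -1/2 and sin(4*pi/3) = -sqrt(3)/2, so R^4 = -1/2 + sqrt(3)/2*e1 e2. The net rotation is 2/3*pi (after discarding 1 full turn, each of which contributes a factor -1 to the rotor); the rotor keeps the half-angle phase exactly.
Answer: -1/2 + sqrt(3)/2*e1 e2


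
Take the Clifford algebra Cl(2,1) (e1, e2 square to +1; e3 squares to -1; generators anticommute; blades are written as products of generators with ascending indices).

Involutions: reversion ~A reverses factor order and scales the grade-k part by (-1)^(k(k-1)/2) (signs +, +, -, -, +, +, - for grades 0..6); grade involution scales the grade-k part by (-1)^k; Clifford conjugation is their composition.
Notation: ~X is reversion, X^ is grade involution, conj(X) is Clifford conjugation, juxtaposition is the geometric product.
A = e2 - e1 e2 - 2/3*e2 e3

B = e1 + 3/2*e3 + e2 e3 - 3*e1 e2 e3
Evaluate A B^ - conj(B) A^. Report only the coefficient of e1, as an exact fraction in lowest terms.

first term: -2/3 - 2*e1 - 2*e2 + 4*e3 + e1 e2 - 4*e1 e3 - 3/2*e2 e3 + 13/6*e1 e2 e3
second term: 2/3 + 2*e1 + 2*e2 - 4*e3 + e1 e2 - 4*e1 e3 - 3/2*e2 e3 + 13/6*e1 e2 e3
Answer: -4


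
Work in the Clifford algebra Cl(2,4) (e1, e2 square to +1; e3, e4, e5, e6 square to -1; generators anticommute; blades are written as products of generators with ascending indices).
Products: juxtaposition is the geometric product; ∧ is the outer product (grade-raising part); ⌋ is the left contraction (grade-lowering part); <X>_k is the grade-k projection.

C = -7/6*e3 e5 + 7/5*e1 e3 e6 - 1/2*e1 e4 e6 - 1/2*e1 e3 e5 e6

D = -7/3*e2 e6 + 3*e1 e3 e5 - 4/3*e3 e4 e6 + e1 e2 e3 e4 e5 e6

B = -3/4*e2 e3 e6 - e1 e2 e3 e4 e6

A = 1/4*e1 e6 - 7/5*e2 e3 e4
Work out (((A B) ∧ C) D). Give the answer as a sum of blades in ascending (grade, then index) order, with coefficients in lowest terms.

step 1: 7/5*e1 e6 + 21/20*e4 e6 + 3/16*e1 e2 e3 + 1/4*e2 e3 e4
step 2: -49/30*e1 e3 e5 e6 + 49/40*e3 e4 e5 e6
step 3: -49/30*e5 - 49/10*e6 + 49/40*e1 e2 - 49/30*e2 e4 + 98/45*e1 e4 e5 + 147/40*e1 e4 e6 + 343/90*e1 e2 e3 e5 + 343/120*e2 e3 e4 e5
Answer: -49/30*e5 - 49/10*e6 + 49/40*e1 e2 - 49/30*e2 e4 + 98/45*e1 e4 e5 + 147/40*e1 e4 e6 + 343/90*e1 e2 e3 e5 + 343/120*e2 e3 e4 e5


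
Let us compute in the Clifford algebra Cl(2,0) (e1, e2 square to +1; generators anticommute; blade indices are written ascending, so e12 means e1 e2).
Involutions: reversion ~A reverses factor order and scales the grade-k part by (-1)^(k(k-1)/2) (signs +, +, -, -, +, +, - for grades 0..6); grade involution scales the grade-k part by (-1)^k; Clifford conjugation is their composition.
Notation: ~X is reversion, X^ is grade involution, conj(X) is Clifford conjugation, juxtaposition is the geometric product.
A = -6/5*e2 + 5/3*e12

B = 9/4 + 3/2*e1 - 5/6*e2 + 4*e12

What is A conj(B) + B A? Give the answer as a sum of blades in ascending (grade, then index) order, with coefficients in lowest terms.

first term: 17/3 - 307/90*e1 - 1/5*e2 + 39/20*e12
second term: -17/3 - 307/90*e1 - 1/5*e2 + 39/20*e12
Answer: -307/45*e1 - 2/5*e2 + 39/10*e12


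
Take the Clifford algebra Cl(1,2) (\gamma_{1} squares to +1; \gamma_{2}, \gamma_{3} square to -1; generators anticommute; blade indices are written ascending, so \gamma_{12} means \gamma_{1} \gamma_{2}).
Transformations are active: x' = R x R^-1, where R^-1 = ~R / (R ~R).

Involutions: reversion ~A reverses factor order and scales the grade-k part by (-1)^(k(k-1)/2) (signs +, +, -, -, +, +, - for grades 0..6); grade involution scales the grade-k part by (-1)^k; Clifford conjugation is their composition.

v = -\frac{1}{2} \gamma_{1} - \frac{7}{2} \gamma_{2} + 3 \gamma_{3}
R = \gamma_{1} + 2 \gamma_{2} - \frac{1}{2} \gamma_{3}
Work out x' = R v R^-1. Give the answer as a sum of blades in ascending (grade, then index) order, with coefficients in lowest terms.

~R = \gamma_{1} + 2 \gamma_{2} - \frac{1}{2} \gamma_{3}, and R ~R = -\frac{13}{4}, so R^-1 = ~R / (-\frac{13}{4}).
R v = 8 - \frac{5}{2} \gamma_{12} + \frac{11}{4} \gamma_{13} + \frac{17}{4} \gamma_{23}
Answer: -\frac{115}{26} \gamma_{1} - \frac{165}{26} \gamma_{2} - \frac{7}{13} \gamma_{3}


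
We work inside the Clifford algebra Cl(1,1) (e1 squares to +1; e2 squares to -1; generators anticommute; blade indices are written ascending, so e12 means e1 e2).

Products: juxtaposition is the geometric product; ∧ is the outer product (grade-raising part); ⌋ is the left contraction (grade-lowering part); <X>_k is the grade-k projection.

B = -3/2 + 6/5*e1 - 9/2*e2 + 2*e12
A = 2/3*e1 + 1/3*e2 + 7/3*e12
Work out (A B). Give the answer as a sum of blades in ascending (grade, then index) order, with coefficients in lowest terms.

step 1: 209/30 + 61/6*e1 - 59/30*e2 - 69/10*e12
Answer: 209/30 + 61/6*e1 - 59/30*e2 - 69/10*e12


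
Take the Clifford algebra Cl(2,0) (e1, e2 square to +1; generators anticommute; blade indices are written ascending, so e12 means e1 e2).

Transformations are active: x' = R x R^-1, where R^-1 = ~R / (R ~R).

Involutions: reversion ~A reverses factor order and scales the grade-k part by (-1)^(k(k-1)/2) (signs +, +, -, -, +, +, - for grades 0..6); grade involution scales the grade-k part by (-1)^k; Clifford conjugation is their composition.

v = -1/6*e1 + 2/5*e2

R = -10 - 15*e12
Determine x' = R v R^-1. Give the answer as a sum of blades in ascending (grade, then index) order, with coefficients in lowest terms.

~R = -10 + 15*e12, and R ~R = 325, so R^-1 = ~R / (325).
R v = -13/3*e1 - 13/2*e2
Answer: 13/30*e1


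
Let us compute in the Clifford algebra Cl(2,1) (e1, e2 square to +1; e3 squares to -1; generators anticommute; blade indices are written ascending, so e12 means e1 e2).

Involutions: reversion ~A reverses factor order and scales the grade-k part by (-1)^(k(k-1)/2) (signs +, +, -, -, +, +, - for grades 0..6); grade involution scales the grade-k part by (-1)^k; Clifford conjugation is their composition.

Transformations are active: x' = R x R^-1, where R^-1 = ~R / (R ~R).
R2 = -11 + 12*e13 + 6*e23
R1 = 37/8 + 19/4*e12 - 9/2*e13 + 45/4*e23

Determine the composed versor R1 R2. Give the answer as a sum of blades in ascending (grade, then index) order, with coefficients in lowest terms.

Distribute over the terms of R2 (each basis-blade product reordered to ascending indices, repeated generators contracted through their squares):
R1 (-11) = -407/8 - 209/4*e12 + 99/2*e13 - 495/4*e23
R1 (12*e13) = -54 - 135*e12 + 111/2*e13 - 57*e23
R1 (6*e23) = 135/2 - 27*e12 + 57/2*e13 + 111/4*e23
Summing the partial products and collecting blades:
Answer: -299/8 - 857/4*e12 + 267/2*e13 - 153*e23


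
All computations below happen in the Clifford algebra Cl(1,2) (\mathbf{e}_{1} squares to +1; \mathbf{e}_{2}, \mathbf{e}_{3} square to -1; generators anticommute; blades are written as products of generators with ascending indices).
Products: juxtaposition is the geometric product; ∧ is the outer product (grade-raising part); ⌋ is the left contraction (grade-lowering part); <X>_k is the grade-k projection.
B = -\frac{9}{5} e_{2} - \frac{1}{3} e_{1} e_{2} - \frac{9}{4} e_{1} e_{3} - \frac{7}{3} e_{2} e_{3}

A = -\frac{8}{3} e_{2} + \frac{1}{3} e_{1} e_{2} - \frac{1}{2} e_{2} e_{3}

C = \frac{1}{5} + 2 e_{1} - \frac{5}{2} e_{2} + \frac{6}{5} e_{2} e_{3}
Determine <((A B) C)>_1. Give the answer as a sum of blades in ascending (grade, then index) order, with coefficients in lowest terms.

step 1: -\frac{547}{90} + \frac{67}{45} e_{1} - \frac{479}{90} e_{3} - \frac{9}{8} e_{1} e_{2} + \frac{17}{18} e_{1} e_{3} + \frac{3}{4} e_{2} e_{3} - 6 e_{1} e_{2} e_{3}
step 2: \frac{194}{225} - \frac{26893}{3600} e_{1} + \frac{2488}{225} e_{2} - \frac{2897}{600} e_{3} - \frac{1013}{360} e_{1} e_{2} + \frac{1631}{60} e_{1} e_{3} - \frac{7301}{225} e_{2} e_{3} + \frac{4003}{900} e_{1} e_{2} e_{3}
step 3: -\frac{26893}{3600} e_{1} + \frac{2488}{225} e_{2} - \frac{2897}{600} e_{3}
Answer: -\frac{26893}{3600} e_{1} + \frac{2488}{225} e_{2} - \frac{2897}{600} e_{3}


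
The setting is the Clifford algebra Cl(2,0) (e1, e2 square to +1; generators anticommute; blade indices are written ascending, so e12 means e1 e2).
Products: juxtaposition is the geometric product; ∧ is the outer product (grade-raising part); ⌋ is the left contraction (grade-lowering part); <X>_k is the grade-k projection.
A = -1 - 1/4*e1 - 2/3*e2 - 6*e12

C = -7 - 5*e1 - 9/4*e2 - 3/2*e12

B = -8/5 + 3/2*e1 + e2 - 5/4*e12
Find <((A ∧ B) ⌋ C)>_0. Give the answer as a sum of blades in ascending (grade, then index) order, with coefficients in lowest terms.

step 1: 8/5 - 11/10*e1 + 1/15*e2 + 58/5*e12
step 2: 231/20 - 79/10*e1 - 39/20*e2 - 12/5*e12
step 3: 231/20
Answer: 231/20


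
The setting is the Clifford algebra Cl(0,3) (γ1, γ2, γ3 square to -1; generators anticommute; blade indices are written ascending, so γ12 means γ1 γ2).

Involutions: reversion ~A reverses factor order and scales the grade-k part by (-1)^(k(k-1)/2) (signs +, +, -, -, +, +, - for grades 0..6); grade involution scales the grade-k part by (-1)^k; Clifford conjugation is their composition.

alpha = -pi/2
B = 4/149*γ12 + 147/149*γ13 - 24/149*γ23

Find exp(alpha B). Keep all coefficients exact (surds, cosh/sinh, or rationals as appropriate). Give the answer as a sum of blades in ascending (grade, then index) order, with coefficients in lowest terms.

B^2 term by term: the squares give (4/149)^2*(γ12)^2 + (147/149)^2*(γ13)^2 + (-24/149)^2*(γ23)^2 = 16/22201*(-1) + 21609/22201*(-1) + 576/22201*(-1) = -1 (each basis 2-blade squares to minus the product of its generators' squares); cross terms between blades sharing an index anticommute and cancel. So B^2 = -1.
B^2 = -1 — the negative square puts this in the circular regime; l = 1, alpha*l = -pi/2, so exp(alpha B) = cos(-pi/2) + (sin(-pi/2)/1)*B = 0 + (-1)*B.
Answer: -4/149*γ12 - 147/149*γ13 + 24/149*γ23


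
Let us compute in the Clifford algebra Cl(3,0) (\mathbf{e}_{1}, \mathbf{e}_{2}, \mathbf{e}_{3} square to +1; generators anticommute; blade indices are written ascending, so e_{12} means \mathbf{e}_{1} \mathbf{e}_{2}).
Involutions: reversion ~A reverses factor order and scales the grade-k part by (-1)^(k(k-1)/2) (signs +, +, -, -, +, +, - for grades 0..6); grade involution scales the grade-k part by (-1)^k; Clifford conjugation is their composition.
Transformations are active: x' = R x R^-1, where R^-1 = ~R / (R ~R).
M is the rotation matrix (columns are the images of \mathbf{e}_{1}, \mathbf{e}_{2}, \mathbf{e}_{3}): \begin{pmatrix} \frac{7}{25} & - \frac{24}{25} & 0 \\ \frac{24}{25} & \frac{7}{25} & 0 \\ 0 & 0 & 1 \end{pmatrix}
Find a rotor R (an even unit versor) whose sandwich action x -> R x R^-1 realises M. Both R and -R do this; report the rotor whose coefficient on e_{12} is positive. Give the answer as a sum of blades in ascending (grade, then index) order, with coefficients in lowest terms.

Method: write R = a + b12*e_{12} + b13*e_{13} + b23*e_{23} with a^2 + b12^2 + b13^2 + b23^2 = 1 (so R^-1 = ~R). Expanding the columns R e_j ~R gives tr M = 4a^2 - 1 and, from the antisymmetric part, M21 - M12 = -4a*b12, M13 - M31 = 4a*b13, M32 - M23 = -4a*b23.
Here tr M = \frac{39}{25}, so a^2 = (1 + tr M)/4 = \frac{16}{25} and a = ±\frac{4}{5}. Taking a = \frac{4}{5}: M21 - M12 = \frac{48}{25}, M13 - M31 = 0, M32 - M23 = 0, giving b12 = -\frac{3}{5}, b13 = 0, b23 = 0, i.e. R = \frac{4}{5} - \frac{3}{5} e_{12}.
Its e_{12} coefficient is negative, so report the other preimage -R.
Answer: -\frac{4}{5} + \frac{3}{5} e_{12}. Why the constraint matters: R and -R act identically through the sandwich — M has trace \frac{39}{25} either way — so only the sign condition on e_{12} picks one of the two preimages.


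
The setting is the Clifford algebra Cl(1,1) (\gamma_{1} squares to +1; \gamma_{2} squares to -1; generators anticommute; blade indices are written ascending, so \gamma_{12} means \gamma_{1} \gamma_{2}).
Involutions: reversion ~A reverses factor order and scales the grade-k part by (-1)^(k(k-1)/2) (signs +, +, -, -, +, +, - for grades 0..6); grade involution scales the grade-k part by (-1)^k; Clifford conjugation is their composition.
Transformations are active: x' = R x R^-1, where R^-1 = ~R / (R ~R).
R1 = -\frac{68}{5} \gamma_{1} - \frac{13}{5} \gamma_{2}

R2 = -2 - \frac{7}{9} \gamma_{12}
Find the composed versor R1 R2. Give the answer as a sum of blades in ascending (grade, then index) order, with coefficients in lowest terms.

Distribute over the terms of R1 (each basis-blade product reordered to ascending indices, repeated generators contracted through their squares):
(-\frac{68}{5} \gamma_{1}) R2 = \frac{136}{5} \gamma_{1} + \frac{476}{45} \gamma_{2}
(-\frac{13}{5} \gamma_{2}) R2 = \frac{91}{45} \gamma_{1} + \frac{26}{5} \gamma_{2}
Summing the partial products and collecting blades:
Answer: \frac{263}{9} \gamma_{1} + \frac{142}{9} \gamma_{2}


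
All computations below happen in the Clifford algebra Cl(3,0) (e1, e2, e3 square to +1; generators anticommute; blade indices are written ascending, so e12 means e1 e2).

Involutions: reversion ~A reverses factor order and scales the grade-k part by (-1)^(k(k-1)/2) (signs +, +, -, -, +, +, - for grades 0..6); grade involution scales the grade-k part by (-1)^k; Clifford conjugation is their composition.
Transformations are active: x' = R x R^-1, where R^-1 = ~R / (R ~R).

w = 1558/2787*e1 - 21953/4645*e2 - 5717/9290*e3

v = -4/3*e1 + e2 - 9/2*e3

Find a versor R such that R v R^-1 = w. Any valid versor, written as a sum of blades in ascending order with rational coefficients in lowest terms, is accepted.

Equal squares first: v^2 = w^2 = 829/36. Then v + w = -2158/2787*e1 - 17308/4645*e2 - 23761/4645*e3 is a versor taking v to w, provided it is invertible.
Answer: -2158/2787*e1 - 17308/4645*e2 - 23761/4645*e3


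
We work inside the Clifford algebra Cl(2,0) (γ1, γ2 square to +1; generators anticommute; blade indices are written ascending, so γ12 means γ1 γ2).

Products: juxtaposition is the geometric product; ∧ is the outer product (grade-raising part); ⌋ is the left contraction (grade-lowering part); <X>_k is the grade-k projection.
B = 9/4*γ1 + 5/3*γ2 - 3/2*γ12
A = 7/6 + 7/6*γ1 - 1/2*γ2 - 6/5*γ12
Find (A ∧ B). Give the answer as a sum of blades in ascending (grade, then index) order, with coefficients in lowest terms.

step 1: 21/8*γ1 + 35/18*γ2 + 95/72*γ12
Answer: 21/8*γ1 + 35/18*γ2 + 95/72*γ12


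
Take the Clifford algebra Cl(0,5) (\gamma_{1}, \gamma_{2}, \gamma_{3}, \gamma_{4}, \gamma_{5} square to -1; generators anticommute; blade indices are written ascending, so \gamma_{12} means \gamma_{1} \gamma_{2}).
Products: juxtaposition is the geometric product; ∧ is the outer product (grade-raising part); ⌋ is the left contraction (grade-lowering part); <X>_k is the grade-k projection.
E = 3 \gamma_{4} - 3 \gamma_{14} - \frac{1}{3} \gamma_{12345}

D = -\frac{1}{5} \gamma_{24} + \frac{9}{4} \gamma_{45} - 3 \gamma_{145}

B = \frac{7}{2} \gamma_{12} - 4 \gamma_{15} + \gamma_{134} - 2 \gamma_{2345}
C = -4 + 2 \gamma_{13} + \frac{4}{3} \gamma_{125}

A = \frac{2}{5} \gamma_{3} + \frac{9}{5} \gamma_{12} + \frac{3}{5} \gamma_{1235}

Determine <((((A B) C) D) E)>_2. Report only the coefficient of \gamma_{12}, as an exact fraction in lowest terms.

step 1: -\frac{63}{10} + \frac{8}{5} \gamma_{14} + \frac{12}{5} \gamma_{23} - \frac{36}{5} \gamma_{25} - \frac{21}{10} \gamma_{35} + \frac{7}{5} \gamma_{123} + \frac{8}{5} \gamma_{135} + \frac{9}{5} \gamma_{234} - \frac{7}{5} \gamma_{245} + \frac{18}{5} \gamma_{1345}
step 2: \frac{126}{5} + \frac{48}{5} \gamma_{1} + \frac{14}{5} \gamma_{2} - \frac{16}{5} \gamma_{5} - \frac{24}{5} \gamma_{12} - \frac{63}{5} \gamma_{13} - \frac{68}{15} \gamma_{14} - \frac{21}{5} \gamma_{15} - \frac{112}{15} \gamma_{23} + \frac{144}{5} \gamma_{25} - \frac{16}{5} \gamma_{34} + \frac{98}{15} \gamma_{35} - \frac{36}{5} \gamma_{45} - \frac{14}{5} \gamma_{123} - \frac{18}{5} \gamma_{124} - \frac{42}{5} \gamma_{125} - \frac{16}{5} \gamma_{135} - \frac{12}{5} \gamma_{234} + \frac{52}{15} \gamma_{245} + \frac{72}{5} \gamma_{1235} - 12 \gamma_{1345} + \frac{14}{5} \gamma_{12345}
step 3: \frac{81}{5} - \frac{558}{25} \gamma_{1} - \frac{39}{5} \gamma_{2} - \frac{888}{25} \gamma_{3} + \frac{149}{25} \gamma_{4} - \frac{968}{75} \gamma_{5} - \frac{712}{75} \gamma_{12} + 27 \gamma_{13} - \frac{2001}{100} \gamma_{14} + \frac{51}{5} \gamma_{15} - \frac{226}{25} \gamma_{23} + \frac{864}{25} \gamma_{24} + \frac{306}{25} \gamma_{25} + \frac{989}{150} \gamma_{34} + \frac{36}{5} \gamma_{35} + \frac{4563}{50} \gamma_{45} - \frac{63}{10} \gamma_{123} - \frac{5361}{50} \gamma_{124} + \frac{81}{10} \gamma_{125} - \frac{656}{25} \gamma_{134} - \frac{254}{25} \gamma_{135} - \frac{1392}{25} \gamma_{145} - \frac{216}{5} \gamma_{234} + \frac{27}{5} \gamma_{235} + \frac{1067}{50} \gamma_{245} + \frac{189}{5} \gamma_{345} + \frac{747}{25} \gamma_{1234} + \frac{24}{5} \gamma_{1235} - \frac{39}{25} \gamma_{1245} - \frac{3123}{100} \gamma_{1345} - \frac{1792}{75} \gamma_{2345} + \frac{773}{50} \gamma_{12345}
step 4: -\frac{21827}{300} + \frac{45103}{900} \gamma_{1} + \frac{20757}{100} \gamma_{2} + \frac{2973}{50} \gamma_{3} - \frac{419}{25} \gamma_{4} + \frac{4839}{50} \gamma_{5} + \frac{20637}{50} \gamma_{12} + \frac{7921}{75} \gamma_{13} - \frac{2934}{25} \gamma_{14} - \frac{22761}{50} \gamma_{15} + \frac{1189}{5} \gamma_{23} + \frac{127}{75} \gamma_{24} + \frac{11617}{150} \gamma_{25} - \frac{9513}{50} \gamma_{34} + \frac{3427}{20} \gamma_{35} + \frac{3571}{50} \gamma_{45} + \frac{3519}{50} \gamma_{123} - \frac{1357}{25} \gamma_{124} + \frac{13846}{225} \gamma_{125} - \frac{537}{25} \gamma_{134} + \frac{819}{100} \gamma_{135} + \frac{383}{75} \gamma_{145} - \frac{2471}{50} \gamma_{234} - \frac{3197}{100} \gamma_{235} - \frac{3501}{50} \gamma_{245} + \frac{1286}{225} \gamma_{345} + \frac{1763}{450} \gamma_{1234} + \frac{17411}{150} \gamma_{1235} + \frac{29}{50} \gamma_{1245} + \frac{1367}{25} \gamma_{1345} - \frac{231}{25} \gamma_{2345} - 36 \gamma_{12345}
step 5: \frac{20637}{50} \gamma_{12} + \frac{7921}{75} \gamma_{13} - \frac{2934}{25} \gamma_{14} - \frac{22761}{50} \gamma_{15} + \frac{1189}{5} \gamma_{23} + \frac{127}{75} \gamma_{24} + \frac{11617}{150} \gamma_{25} - \frac{9513}{50} \gamma_{34} + \frac{3427}{20} \gamma_{35} + \frac{3571}{50} \gamma_{45}
Answer: \frac{20637}{50}


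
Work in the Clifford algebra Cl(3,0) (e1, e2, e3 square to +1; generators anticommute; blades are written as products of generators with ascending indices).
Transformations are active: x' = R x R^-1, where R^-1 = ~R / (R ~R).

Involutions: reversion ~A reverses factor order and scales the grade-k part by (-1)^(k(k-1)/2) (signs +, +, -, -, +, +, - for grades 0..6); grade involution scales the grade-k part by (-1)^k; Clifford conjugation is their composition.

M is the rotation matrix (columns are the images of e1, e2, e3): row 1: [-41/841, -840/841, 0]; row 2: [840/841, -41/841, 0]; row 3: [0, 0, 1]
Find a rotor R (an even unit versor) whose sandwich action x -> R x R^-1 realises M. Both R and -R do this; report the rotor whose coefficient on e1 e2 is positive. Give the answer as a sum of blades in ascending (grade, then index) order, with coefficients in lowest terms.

Method: write R = a + b12*e1 e2 + b13*e1 e3 + b23*e2 e3 with a^2 + b12^2 + b13^2 + b23^2 = 1 (so R^-1 = ~R). Expanding the columns R e_j ~R gives tr M = 4a^2 - 1 and, from the antisymmetric part, M21 - M12 = -4a*b12, M13 - M31 = 4a*b13, M32 - M23 = -4a*b23.
Here tr M = 759/841, so a^2 = (1 + tr M)/4 = 400/841 and a = ±20/29. Taking a = 20/29: M21 - M12 = 1680/841, M13 - M31 = 0, M32 - M23 = 0, giving b12 = -21/29, b13 = 0, b23 = 0, i.e. R = 20/29 - 21/29*e1 e2.
Its e1 e2 coefficient is negative, so report the other preimage -R.
Answer: -20/29 + 21/29*e1 e2. Recall the cover is two-to-one: with M of trace 759/841, both preimages act alike, and the stated e1 e2 sign chooses the sheet.


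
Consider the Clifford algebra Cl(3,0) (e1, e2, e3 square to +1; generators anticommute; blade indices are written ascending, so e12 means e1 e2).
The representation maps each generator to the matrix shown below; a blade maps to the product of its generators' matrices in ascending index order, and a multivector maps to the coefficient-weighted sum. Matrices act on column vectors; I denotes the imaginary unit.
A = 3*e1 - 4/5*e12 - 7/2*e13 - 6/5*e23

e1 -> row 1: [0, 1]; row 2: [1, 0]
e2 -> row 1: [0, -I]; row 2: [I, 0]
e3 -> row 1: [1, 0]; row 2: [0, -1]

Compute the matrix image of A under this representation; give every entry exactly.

Bivector images (products of the table entries): rho(e12) = rho(e1)rho(e2) = row 1: [I, 0]; row 2: [0, -I]; rho(e13) = rho(e1)rho(e3) = row 1: [0, -1]; row 2: [1, 0]; rho(e23) = rho(e2)rho(e3) = row 1: [0, I]; row 2: [I, 0].
M = (3)*rho(e1) + (-4/5)*rho(e12) + (-7/2)*rho(e13) + (-6/5)*rho(e23), summed entrywise:
Answer: row 1: [-4*I/5, 13/2 - 6*I/5]; row 2: [-1/2 - 6*I/5, 4*I/5]


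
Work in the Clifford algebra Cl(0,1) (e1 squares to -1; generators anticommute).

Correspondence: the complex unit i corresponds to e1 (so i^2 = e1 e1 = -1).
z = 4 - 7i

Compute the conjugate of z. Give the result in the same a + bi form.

In blades: z = 4 - 7*e1.
Conjugation here is Clifford conjugation: the scalar is fixed and the grade-1 and grade-2 blades all flip sign, giving 4 + 7*e1; translating back:
Answer: 4 + 7i


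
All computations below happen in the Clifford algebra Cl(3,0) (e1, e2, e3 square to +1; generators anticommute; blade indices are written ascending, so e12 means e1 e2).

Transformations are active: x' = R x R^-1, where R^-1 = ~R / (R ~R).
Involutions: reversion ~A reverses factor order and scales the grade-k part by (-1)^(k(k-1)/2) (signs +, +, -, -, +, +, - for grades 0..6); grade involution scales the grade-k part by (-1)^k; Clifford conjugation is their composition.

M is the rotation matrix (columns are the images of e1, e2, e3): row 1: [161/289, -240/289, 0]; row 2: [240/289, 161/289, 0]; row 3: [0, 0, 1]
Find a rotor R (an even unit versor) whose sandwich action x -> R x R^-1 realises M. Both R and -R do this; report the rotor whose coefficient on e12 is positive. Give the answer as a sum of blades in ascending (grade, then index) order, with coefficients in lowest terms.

Method: write R = a + b12*e12 + b13*e13 + b23*e23 with a^2 + b12^2 + b13^2 + b23^2 = 1 (so R^-1 = ~R). Expanding the columns R e_j ~R gives tr M = 4a^2 - 1 and, from the antisymmetric part, M21 - M12 = -4a*b12, M13 - M31 = 4a*b13, M32 - M23 = -4a*b23.
Here tr M = 611/289, so a^2 = (1 + tr M)/4 = 225/289 and a = ±15/17. Taking a = 15/17: M21 - M12 = 480/289, M13 - M31 = 0, M32 - M23 = 0, giving b12 = -8/17, b13 = 0, b23 = 0, i.e. R = 15/17 - 8/17*e12.
Its e12 coefficient is negative, so report the other preimage -R.
Answer: -15/17 + 8/17*e12. Key observation: the double cover Spin(3) -> SO(3) sends R and -R to the same matrix (trace 611/289 here), so the stated sign of the e12 coefficient is what selects one sheet.


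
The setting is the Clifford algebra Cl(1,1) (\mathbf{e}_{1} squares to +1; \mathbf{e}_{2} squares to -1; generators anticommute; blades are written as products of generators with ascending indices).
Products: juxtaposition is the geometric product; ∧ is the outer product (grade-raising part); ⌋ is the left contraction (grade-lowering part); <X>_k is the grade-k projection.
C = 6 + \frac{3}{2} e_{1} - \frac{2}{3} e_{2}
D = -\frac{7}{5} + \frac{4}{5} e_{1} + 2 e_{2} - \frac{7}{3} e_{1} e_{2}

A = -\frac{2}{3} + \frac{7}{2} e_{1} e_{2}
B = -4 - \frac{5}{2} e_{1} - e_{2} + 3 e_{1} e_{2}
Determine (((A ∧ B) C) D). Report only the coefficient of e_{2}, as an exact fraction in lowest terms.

step 1: \frac{8}{3} + \frac{5}{3} e_{1} + \frac{2}{3} e_{2} - 16 e_{1} e_{2}
step 2: \frac{341}{18} + \frac{10}{3} e_{1} + \frac{236}{9} e_{2} - \frac{883}{9} e_{1} e_{2}
step 3: \frac{41209}{270} + \frac{19646}{135} e_{1} + \frac{647}{9} e_{2} + \frac{21287}{270} e_{1} e_{2}
Answer: \frac{647}{9}


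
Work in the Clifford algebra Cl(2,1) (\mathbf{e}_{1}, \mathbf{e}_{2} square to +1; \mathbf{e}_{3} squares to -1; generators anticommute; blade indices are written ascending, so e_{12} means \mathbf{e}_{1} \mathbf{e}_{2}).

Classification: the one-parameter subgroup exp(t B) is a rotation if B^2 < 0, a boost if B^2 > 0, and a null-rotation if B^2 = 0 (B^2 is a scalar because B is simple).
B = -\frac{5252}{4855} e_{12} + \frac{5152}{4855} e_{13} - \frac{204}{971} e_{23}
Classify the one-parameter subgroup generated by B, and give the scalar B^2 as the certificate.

B^2 term by term: the squares give (-\frac{5252}{4855})^2*(e_{12})^2 + (\frac{5152}{4855})^2*(e_{13})^2 + (-\frac{204}{971})^2*(e_{23})^2 = \frac{27583504}{23571025}*(-1) + \frac{26543104}{23571025}*(+1) + \frac{41616}{942841}*(+1) = 0 (each basis 2-blade squares to minus the product of its generators' squares); cross terms between blades sharing an index anticommute and cancel. So B^2 = 0.
Answer: null-rotation, certificate B^2 = 0. The scalar 0 is the complete invariant here: its sign names the subgroup type.


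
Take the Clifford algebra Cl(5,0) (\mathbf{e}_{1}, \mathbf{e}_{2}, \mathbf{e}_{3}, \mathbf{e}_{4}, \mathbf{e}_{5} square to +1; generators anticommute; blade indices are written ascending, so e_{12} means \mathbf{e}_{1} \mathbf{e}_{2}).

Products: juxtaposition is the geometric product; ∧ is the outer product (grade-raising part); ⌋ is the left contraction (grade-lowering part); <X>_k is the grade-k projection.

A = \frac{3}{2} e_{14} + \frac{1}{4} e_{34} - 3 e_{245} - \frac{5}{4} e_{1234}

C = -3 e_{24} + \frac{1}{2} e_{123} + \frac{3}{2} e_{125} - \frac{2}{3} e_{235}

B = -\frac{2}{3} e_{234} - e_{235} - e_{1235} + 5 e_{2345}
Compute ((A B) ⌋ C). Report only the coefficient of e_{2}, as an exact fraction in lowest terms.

step 1: -\frac{5}{6} e_{1} + \frac{1}{6} e_{2} + 15 e_{3} + \frac{25}{4} e_{15} - \frac{5}{4} e_{25} + 3 e_{34} - 2 e_{35} + \frac{5}{4} e_{45} - e_{123} - 3 e_{134} - \frac{5}{4} e_{145} + \frac{1}{4} e_{245} + \frac{15}{2} e_{1235} + \frac{1}{4} e_{1245} + \frac{3}{2} e_{2345} - \frac{3}{2} e_{12345}
step 2: \frac{1}{2} + \frac{15}{8} e_{1} + \frac{193}{24} e_{2} + \frac{5}{6} e_{3} - \frac{1}{2} e_{4} + \frac{15}{2} e_{12} - \frac{1}{12} e_{13} - \frac{1}{4} e_{15} - \frac{5}{12} e_{23} + \frac{35}{4} e_{25} - \frac{1}{9} e_{35}
Answer: \frac{193}{24}
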